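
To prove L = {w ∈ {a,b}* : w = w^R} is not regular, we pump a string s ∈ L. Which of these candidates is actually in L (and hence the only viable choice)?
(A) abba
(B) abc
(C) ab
(A) abba

The pumping lemma is applied to a string s that lies in L, so first check membership of each option:
- (A) abba reversed is abba, the same string, so it is a palindrome and is in L ✓
- (B) abc reversed is cba ≠ abc, so it is not a palindrome and is not in L ✗
- (C) ab reversed is ba ≠ ab, so it is not a palindrome and is not in L ✗

Only (A) abba is in L, so it is the only candidate that could play the role of s.
(In a complete proof one picks s in terms of the pumping length p so that |s| ≥ p is guaranteed; a fixed string like abba illustrates the shape of such an s.)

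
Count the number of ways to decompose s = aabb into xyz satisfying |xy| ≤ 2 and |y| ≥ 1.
3

For s = 'aabb' with pumping length p = 2:

Constraints: |xy| ≤ 2, |y| > 0

Valid decompositions (|xy| ≤ p, |y| ≥ 1):
  • x='', y='a', z='abb'
  • x='a', y='a', z='bb'
  • x='', y='aa', z='bb'

Total count: 3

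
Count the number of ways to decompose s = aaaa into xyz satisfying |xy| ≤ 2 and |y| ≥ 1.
3

For s = 'aaaa' with pumping length p = 2:

Constraints: |xy| ≤ 2, |y| > 0

Valid decompositions (|xy| ≤ p, |y| ≥ 1):
  • x='', y='a', z='aaa'
  • x='a', y='a', z='aa'
  • x='', y='aa', z='aa'

Total count: 3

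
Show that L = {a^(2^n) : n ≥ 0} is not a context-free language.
Assume for contradiction that L is context-free, and let p ≥ 1 be the pumping length given by the pumping lemma for CFLs.
Choose s = a^(2^p). Then s ∈ L and |s| = 2^p ≥ p.
By the CFL pumping lemma, s = uvxyz for some u, v, x, y, z with |vxy| ≤ p, |vy| ≥ 1, and uv^i xy^i z ∈ L for every i ≥ 0.
All symbols are a's, so only lengths matter: let k = |vy|, with 1 ≤ k ≤ |vxy| ≤ p < 2^p.

Take i = 2: |uv²xy²z| = 2^p + k, and 2^p < 2^p + k < 2^p + 2^p = 2^(p+1).
So the length lies strictly between consecutive powers of two and is not a power of 2; uv²xy²z ∉ L.

This contradicts the CFL pumping lemma, which requires uv^i xy^i z ∈ L for all i ≥ 0.
Hence L = {a^(2^n) : n ≥ 0} is not context-free. ∎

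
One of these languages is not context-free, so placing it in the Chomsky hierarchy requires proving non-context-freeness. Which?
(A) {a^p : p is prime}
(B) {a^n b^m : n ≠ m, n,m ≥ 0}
(A) {a^p : p is prime}

(A) {a^p : p is prime} requires the CFL pumping lemma.

- {a^n b^m : n ≠ m, n,m ≥ 0} is context-free (but not regular)
  • Can be shown non-regular with the regular pumping lemma
  • After pumping a's, we can make n = m

- {a^p : p is prime} is NOT context-free
  • Requires the CFL pumping lemma to prove
  • The CFL pumping lemma also fails because prime gaps are unbounded

The CFL pumping lemma is "stronger" in that it can prove non-membership
in the larger class of context-free languages.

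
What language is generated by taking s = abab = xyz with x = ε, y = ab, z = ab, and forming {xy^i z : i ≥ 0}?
{xy^i z : i ≥ 0} = {(ab)^(i+1) : i ≥ 0} = {ab, abab, ababab, ...}

With x = ε, y = ab, z = ab: Pumping 'ab' gives strings of alternating a's and b's.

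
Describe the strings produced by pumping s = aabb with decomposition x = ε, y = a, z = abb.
{xy^i z : i ≥ 0} = {a^(i+1) b^2 : i ≥ 0} = {abb, aabb, aaabb, ...}

With x = ε, y = a, z = abb: Starting with aabb and pumping the first 'a' (z = abb keeps the second 'a'), we get strings with i+1 a's followed by 2 b's for i = 0, 1, 2, ...; note bb is not produced because z always contributes one a.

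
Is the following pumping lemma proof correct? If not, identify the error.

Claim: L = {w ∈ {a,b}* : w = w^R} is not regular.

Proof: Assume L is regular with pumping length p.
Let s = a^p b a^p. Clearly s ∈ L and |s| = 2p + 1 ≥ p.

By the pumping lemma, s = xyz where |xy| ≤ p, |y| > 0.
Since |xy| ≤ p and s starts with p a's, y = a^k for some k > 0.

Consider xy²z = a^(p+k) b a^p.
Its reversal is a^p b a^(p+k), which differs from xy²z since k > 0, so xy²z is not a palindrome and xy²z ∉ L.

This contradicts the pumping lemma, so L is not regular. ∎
The proof is correct.

This proof is valid because:
1. s = a^p b a^p is in L and is chosen in terms of p, so |s| ≥ p holds for every p
2. The decomposition analysis is correct: |xy| ≤ p forces y to lie inside the leading a's
3. The contradiction is valid: a^(p+k) b a^p has more a's before the b than after it, so it is not a palindrome
4. The conclusion follows logically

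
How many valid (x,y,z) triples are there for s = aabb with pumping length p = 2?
3

For s = 'aabb' with pumping length p = 2:

Constraints: |xy| ≤ 2, |y| > 0

Valid decompositions (|xy| ≤ p, |y| ≥ 1):
  • x='', y='a', z='abb'
  • x='a', y='a', z='bb'
  • x='', y='aa', z='bb'

Total count: 3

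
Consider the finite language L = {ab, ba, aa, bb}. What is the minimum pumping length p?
p = 3

For a finite language L, the pumping lemma holds vacuously if p > max|s| for s ∈ L.

The longest string in L = {ab, ba, aa, bb} has length 2.
If p = 3, then no string s ∈ L has |s| ≥ p, so the condition is vacuously true.

The minimum pumping length is p = 3.

Why no smaller p works: for any p ≤ 2, the longest string s ∈ L has |s| = 2 ≥ p, so it would
have to be pumpable; but pumping up (i = 2, 3, ...) produces ever longer strings, which cannot all lie in the
finite language L. So the pumping property fails for every p ≤ 2.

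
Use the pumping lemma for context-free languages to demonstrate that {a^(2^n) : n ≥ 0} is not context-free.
Assume for contradiction that L is context-free, and let p ≥ 1 be the pumping length given by the pumping lemma for CFLs.
Choose s = a^(2^p). Then s ∈ L and |s| = 2^p ≥ p.
By the CFL pumping lemma, s = uvxyz for some u, v, x, y, z with |vxy| ≤ p, |vy| ≥ 1, and uv^i xy^i z ∈ L for every i ≥ 0.
All symbols are a's, so only lengths matter: let k = |vy|, with 1 ≤ k ≤ |vxy| ≤ p < 2^p.

Take i = 2: |uv²xy²z| = 2^p + k, and 2^p < 2^p + k < 2^p + 2^p = 2^(p+1).
So the length lies strictly between consecutive powers of two and is not a power of 2; uv²xy²z ∉ L.

This contradicts the CFL pumping lemma, which requires uv^i xy^i z ∈ L for all i ≥ 0.
Hence L = {a^(2^n) : n ≥ 0} is not context-free. ∎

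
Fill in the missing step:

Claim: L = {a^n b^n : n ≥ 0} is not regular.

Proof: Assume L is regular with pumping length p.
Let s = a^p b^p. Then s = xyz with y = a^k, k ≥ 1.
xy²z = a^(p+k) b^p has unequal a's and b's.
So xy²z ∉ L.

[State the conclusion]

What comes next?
This contradicts the pumping lemma for regular languages,
which guarantees xy^i z ∈ L for all i ≥ 0.

Since our assumption that L is regular leads to a contradiction,
we conclude that L = {a^n b^n : n ≥ 0} is NOT regular. ∎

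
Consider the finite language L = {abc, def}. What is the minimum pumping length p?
p = 4

For a finite language L, the pumping lemma holds vacuously if p > max|s| for s ∈ L.

The longest string in L = {abc, def} has length 3.
If p = 4, then no string s ∈ L has |s| ≥ p, so the condition is vacuously true.

The minimum pumping length is p = 4.

Why no smaller p works: for any p ≤ 3, the longest string s ∈ L has |s| = 3 ≥ p, so it would
have to be pumpable; but pumping up (i = 2, 3, ...) produces ever longer strings, which cannot all lie in the
finite language L. So the pumping property fails for every p ≤ 3.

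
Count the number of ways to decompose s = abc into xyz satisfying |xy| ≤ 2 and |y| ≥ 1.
3

For s = 'abc' with pumping length p = 2:

Constraints: |xy| ≤ 2, |y| > 0

Valid decompositions (|xy| ≤ p, |y| ≥ 1):
  • x='', y='a', z='bc'
  • x='a', y='b', z='c'
  • x='', y='ab', z='c'

Total count: 3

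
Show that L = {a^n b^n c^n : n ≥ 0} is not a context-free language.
Assume for contradiction that L is context-free, and let p ≥ 1 be the pumping length given by the pumping lemma for CFLs.
Choose s = a^p b^p c^p. Then s ∈ L and |s| = 3p ≥ p.
By the CFL pumping lemma, s = uvxyz for some u, v, x, y, z with |vxy| ≤ p, |vy| ≥ 1, and uv^i xy^i z ∈ L for every i ≥ 0.

Because |vxy| ≤ p, the window vxy cannot contain both an a and a c: any substring of s containing both must include the entire block b^p plus at least one a and one c, so it has length ≥ p + 2 > p.
Hence at least one of the letters a, c does not occur in vy at all.

Take i = 0: the string uxz is obtained from s by deleting |vy| ≥ 1 symbols, so |uxz| = 3p − |vy| < 3p.
But the letter (a or c) that does not occur in vy still occurs exactly p times in uxz. Every string of L with exactly p copies of some letter is a^p b^p c^p, of length 3p. Since |uxz| < 3p, uxz ∉ L.

This contradicts the CFL pumping lemma, which requires uv^i xy^i z ∈ L for all i ≥ 0.
Hence L = {a^n b^n c^n : n ≥ 0} is not context-free. ∎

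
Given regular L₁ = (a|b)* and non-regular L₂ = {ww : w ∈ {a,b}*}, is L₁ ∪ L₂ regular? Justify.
Yes — L₁ ∪ L₂ is regular.

{ww} ⊆ (a|b)*, so L₁ ∪ L₂ = (a|b)*, which is regular.

Note that the bare facts "L₁ regular, L₂ non-regular" do not settle the question by themselves: the closure of regular languages under ∪, ∩, complement and difference applies only when BOTH operands are regular. With a non-regular operand the result can come out regular or non-regular depending on the specific languages, so one has to work out L₁ ∪ L₂ for this particular pair, as above.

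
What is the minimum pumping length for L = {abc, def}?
p = 4

For a finite language L, the pumping lemma holds vacuously if p > max|s| for s ∈ L.

The longest string in L = {abc, def} has length 3.
If p = 4, then no string s ∈ L has |s| ≥ p, so the condition is vacuously true.

The minimum pumping length is p = 4.

Why no smaller p works: for any p ≤ 3, the longest string s ∈ L has |s| = 3 ≥ p, so it would
have to be pumpable; but pumping up (i = 2, 3, ...) produces ever longer strings, which cannot all lie in the
finite language L. So the pumping property fails for every p ≤ 3.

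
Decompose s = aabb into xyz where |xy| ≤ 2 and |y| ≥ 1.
x = '', y = 'aa', z = 'bb'

For s = aabb and p = 2, one valid decomposition is:
- x = '' (length 0)
- y = 'aa' (length 2)
- z = 'bb' (length 2)

Verification:
- xyz = '' + 'aa' + 'bb' = aabb ✓
- |xy| = 2 ≤ 2 ✓
- |y| = 2 > 0 ✓

All pumping lemma constraints are satisfied.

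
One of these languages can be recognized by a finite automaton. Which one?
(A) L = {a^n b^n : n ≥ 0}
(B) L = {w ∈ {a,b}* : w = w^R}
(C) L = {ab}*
(C) {ab}*

(C) L = {ab}* is regular.

This can be recognized by a finite automaton (DFA/NFA).
Regular expressions like {ab}* define regular languages.

The other choices are not regular:
- {a^n b^n : n ≥ 0}: After pumping, the number of a's and b's become unequal
- {w ∈ {a,b}* : w = w^R}: After pumping, the string is no longer symmetric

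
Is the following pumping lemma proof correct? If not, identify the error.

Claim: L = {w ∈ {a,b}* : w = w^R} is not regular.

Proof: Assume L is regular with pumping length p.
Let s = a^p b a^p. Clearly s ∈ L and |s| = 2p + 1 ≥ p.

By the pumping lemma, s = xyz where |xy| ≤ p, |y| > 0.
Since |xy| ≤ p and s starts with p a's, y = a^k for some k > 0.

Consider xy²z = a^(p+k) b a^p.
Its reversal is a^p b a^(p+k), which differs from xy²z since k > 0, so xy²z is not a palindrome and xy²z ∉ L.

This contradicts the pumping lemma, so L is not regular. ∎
The proof is correct.

This proof is valid because:
1. s = a^p b a^p is in L and is chosen in terms of p, so |s| ≥ p holds for every p
2. The decomposition analysis is correct: |xy| ≤ p forces y to lie inside the leading a's
3. The contradiction is valid: a^(p+k) b a^p has more a's before the b than after it, so it is not a palindrome
4. The conclusion follows logically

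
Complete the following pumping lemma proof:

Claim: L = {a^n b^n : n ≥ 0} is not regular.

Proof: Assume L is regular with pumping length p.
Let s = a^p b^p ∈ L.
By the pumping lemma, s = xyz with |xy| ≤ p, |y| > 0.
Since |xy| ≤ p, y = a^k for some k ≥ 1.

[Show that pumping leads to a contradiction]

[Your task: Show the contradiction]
Consider xy²z = a^(p+k) b^p.

Since k ≥ 1, we have p + k > p.
So xy²z has more a's than b's: (p+k) a's vs p b's.
This means xy²z ∉ L because a^n b^n requires equal counts.

This contradicts the pumping lemma which states xy²z ∈ L.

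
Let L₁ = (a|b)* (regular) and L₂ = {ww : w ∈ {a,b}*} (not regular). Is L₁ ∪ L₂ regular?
Yes — L₁ ∪ L₂ is regular.

{ww} ⊆ (a|b)*, so L₁ ∪ L₂ = (a|b)*, which is regular.

Note that the bare facts "L₁ regular, L₂ non-regular" do not settle the question by themselves: the closure of regular languages under ∪, ∩, complement and difference applies only when BOTH operands are regular. With a non-regular operand the result can come out regular or non-regular depending on the specific languages, so one has to work out L₁ ∪ L₂ for this particular pair, as above.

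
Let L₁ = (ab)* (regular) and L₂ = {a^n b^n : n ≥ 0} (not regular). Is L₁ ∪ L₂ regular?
No — L₁ ∪ L₂ is not regular.

Let U = (ab)* ∪ {a^n b^n}. If U were regular, then U ∩ aa*bb* would be regular (closure under intersection with a regular language). But (ab)* ∩ aa*bb* = {ab} and {a^n b^n} ∩ aa*bb* = {a^n b^n : n ≥ 1}, so U ∩ aa*bb* = {a^n b^n : n ≥ 1}, which is not regular. Hence U is not regular.

Note that the bare facts "L₁ regular, L₂ non-regular" do not settle the question by themselves: the closure of regular languages under ∪, ∩, complement and difference applies only when BOTH operands are regular. With a non-regular operand the result can come out regular or non-regular depending on the specific languages, so one has to work out L₁ ∪ L₂ for this particular pair, as above.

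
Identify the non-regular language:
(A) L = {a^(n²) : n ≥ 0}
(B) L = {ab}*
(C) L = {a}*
(A) {a^(n²) : n ≥ 0}

(A) L = {a^(n²) : n ≥ 0} is NOT regular.

The pumping lemma can be used to prove this:
After pumping, length is no longer a perfect square

The other languages are regular because they can be recognized by finite automata.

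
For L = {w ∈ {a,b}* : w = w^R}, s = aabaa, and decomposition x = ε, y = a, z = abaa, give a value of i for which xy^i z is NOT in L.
i = 2

xy²z = ε · aa · abaa = aaabaa; aaabaa reversed is aabaaa ≠ aaabaa, so it is not a palindrome and is not in L.
(Other choices also work, e.g. i = 0, 3; only i = 1 is guaranteed to stay in L since xy¹z = s.)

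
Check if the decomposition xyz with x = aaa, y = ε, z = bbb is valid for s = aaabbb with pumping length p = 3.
Violated: |y| > 0

The decomposition x = aaa, y = ε, z = bbb for s = aaabbb with p = 3
violates the constraint: |y| > 0

|y| = 0, but the pumping lemma requires |y| > 0 (y must be non-empty).

Pumping lemma constraints:
1. xyz = s (decomposition is valid)
2. |xy| ≤ p
3. |y| > 0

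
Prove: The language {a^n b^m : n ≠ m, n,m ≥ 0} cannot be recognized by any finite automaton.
Assume for contradiction that L is regular, and let p ≥ 1 be the pumping length given by the pumping lemma.
Choose s = a^p b^(p + p!). Then s ∈ L because p ≠ p + p! (as p! ≥ 1), and |s| ≥ p.
By the pumping lemma, s = xyz for some x, y, z with |xy| ≤ p, |y| ≥ 1, and xy^i z ∈ L for every i ≥ 0.
Since |xy| ≤ p and the first p symbols of s are all a's, y = a^k for some k with 1 ≤ k ≤ p.
For every i ≥ 0, xy^i z = a^(p + (i − 1)k) b^(p + p!).

Because 1 ≤ k ≤ p, k divides p!. Let t = p!/k (a positive integer) and take i = t + 1.
Then the number of a's is p + tk = p + p!, which equals the number of b's.
So xy^(t+1) z = a^(p + p!) b^(p + p!) has equally many a's and b's and is NOT in L.

This contradicts the pumping lemma, which requires xy^i z ∈ L for all i ≥ 0.
Hence L = {a^n b^m : n ≠ m, n,m ≥ 0} is not regular. ∎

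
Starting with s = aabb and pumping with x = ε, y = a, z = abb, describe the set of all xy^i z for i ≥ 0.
{xy^i z : i ≥ 0} = {a^(i+1) b^2 : i ≥ 0} = {abb, aabb, aaabb, ...}

With x = ε, y = a, z = abb: Starting with aabb and pumping the first 'a' (z = abb keeps the second 'a'), we get strings with i+1 a's followed by 2 b's for i = 0, 1, 2, ...; note bb is not produced because z always contributes one a.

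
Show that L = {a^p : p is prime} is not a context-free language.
Assume for contradiction that L is context-free, and let p ≥ 1 be the pumping length given by the pumping lemma for CFLs.
Choose a prime q with q ≥ p and let s = a^q. Then s ∈ L and |s| = q ≥ p.
By the CFL pumping lemma, s = uvxyz for some u, v, x, y, z with |vxy| ≤ p, |vy| ≥ 1, and uv^i xy^i z ∈ L for every i ≥ 0.
All symbols are a's, so only lengths matter: let k = |vy|, with 1 ≤ k ≤ p. Then |uv^i xy^i z| = q + (i − 1)k.

Take i = q + 1: the length is q + qk = q(k + 1).
Both factors satisfy q ≥ 2 and k + 1 ≥ 2, so q(k + 1) is composite and uv^(q+1) xy^(q+1) z ∉ L.

This contradicts the CFL pumping lemma, which requires uv^i xy^i z ∈ L for all i ≥ 0.
Hence L = {a^p : p is prime} is not context-free. ∎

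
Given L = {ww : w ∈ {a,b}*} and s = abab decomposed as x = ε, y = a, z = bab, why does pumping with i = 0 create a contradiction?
xy⁰z = bab ∉ L

Pumping with i = 0 replaces y = a by y⁰ = ε:
- Original: s = xyz = abab; abab splits into halves ab · ab, which are equal, so it is in L (w = ab)
- Pumped: xy⁰z = ε · ε · bab = bab
- bab has odd length 3, so it cannot be written as ww and is not in L

The pumping lemma would require xy⁰z ∈ L, so this decomposition yields a contradiction.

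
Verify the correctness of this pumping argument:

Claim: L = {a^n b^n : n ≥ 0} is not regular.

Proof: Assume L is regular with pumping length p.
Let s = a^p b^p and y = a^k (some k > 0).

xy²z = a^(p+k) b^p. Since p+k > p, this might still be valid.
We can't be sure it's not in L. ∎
The proof is INCORRECT.

Error: The conclusion is wrong.
xy²z = a^(p+k) b^p is definitely NOT in L because the number of a's (p+k) ≠ number of b's (p).
The proof incorrectly doubts what is actually a valid contradiction.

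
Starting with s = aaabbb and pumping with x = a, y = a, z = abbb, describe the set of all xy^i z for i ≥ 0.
{xy^i z : i ≥ 0} = {a^(2+i) b^3 : i ≥ 0} = {aabbb, aaabbb, aaaabbb, ...}

With x = a, y = a, z = abbb: Starting with aaabbb and pumping the second 'a', we get strings with 2+i a's followed by 3 b's for i = 0, 1, 2, ...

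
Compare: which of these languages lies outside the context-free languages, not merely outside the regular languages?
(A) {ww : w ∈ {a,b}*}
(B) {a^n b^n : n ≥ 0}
(A) {ww : w ∈ {a,b}*}

(A) {ww : w ∈ {a,b}*} requires the CFL pumping lemma.

- {a^n b^n : n ≥ 0} is context-free (but not regular)
  • Can be shown non-regular with the regular pumping lemma
  • After pumping, the number of a's and b's become unequal

- {ww : w ∈ {a,b}*} is NOT context-free
  • Requires the CFL pumping lemma to prove
  • Even a PDA cannot compare two arbitrary halves symbol by symbol; CFL pumping on a^p b^p a^p b^p fails

The CFL pumping lemma is "stronger" in that it can prove non-membership
in the larger class of context-free languages.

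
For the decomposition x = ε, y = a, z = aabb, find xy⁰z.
aabb

Given x = '', y = 'a', z = 'aabb' and i = 0:

xy^0z = x + y·y·...·y (0 times) + z
       = '' + 'a'^0 + 'aabb'
       = '' + '' + 'aabb'
       = 'aabb'

The pumped string is 'aabb' with length 4.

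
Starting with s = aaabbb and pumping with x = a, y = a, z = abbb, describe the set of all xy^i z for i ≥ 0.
{xy^i z : i ≥ 0} = {a^(2+i) b^3 : i ≥ 0} = {aabbb, aaabbb, aaaabbb, ...}

With x = a, y = a, z = abbb: Starting with aaabbb and pumping the second 'a', we get strings with 2+i a's followed by 3 b's for i = 0, 1, 2, ...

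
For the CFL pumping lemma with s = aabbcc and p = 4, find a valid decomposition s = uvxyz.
u='a', v='a', x='bb', y='c', z='c'

For s = aabbcc with pumping length p = 4:

One valid decomposition:
- u = 'a'
- v = 'a'
- x = 'bb'
- y = 'c'
- z = 'c'

Verification:
- uvxyz = 'a' + 'a' + 'bb' + 'c' + 'c' = aabbcc ✓
- |vxy| = |'abbc'| = 4 ≤ 4 ✓
- |vy| = |'ac'| = 2 > 0 ✓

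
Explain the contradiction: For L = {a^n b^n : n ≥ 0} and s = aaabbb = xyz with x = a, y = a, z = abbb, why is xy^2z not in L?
xy²z = aaaabbb ∉ L

Pumping with i = 2 replaces y = a by y² = aa:
- Original: s = xyz = aaabbb; aaabbb = a^3 b^3 has equal counts (3 = 3), so it is in L
- Pumped: xy²z = a · aa · abbb = aaaabbb
- aaaabbb has 4 a's and 3 b's; 4 ≠ 3, so it is not in L

The pumping lemma would require xy²z ∈ L, so this decomposition yields a contradiction.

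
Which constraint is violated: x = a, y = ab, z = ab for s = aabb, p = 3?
Violated: xyz = s

The decomposition x = a, y = ab, z = ab for s = aabb with p = 3
violates the constraint: xyz = s

xyz = 'a' + 'ab' + 'ab' = 'aabab' ≠ 'aabb' = s. The decomposition doesn't reconstruct s.

Pumping lemma constraints:
1. xyz = s (decomposition is valid)
2. |xy| ≤ p
3. |y| > 0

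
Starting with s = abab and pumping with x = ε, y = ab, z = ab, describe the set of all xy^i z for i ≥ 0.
{xy^i z : i ≥ 0} = {(ab)^(i+1) : i ≥ 0} = {ab, abab, ababab, ...}

With x = ε, y = ab, z = ab: Pumping 'ab' gives strings of alternating a's and b's.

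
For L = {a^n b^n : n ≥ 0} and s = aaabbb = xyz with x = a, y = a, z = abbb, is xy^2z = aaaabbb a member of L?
No

xy²z = a · aa · abbb = aaaabbb.
aaaabbb has 4 a's and 3 b's; 4 ≠ 3, so it is not in L.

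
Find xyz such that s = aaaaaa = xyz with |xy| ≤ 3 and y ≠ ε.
x = '', y = 'a', z = 'aaaaa'

For s = aaaaaa and p = 3, one valid decomposition is:
- x = '' (length 0)
- y = 'a' (length 1)
- z = 'aaaaa' (length 5)

Verification:
- xyz = '' + 'a' + 'aaaaa' = aaaaaa ✓
- |xy| = 1 ≤ 3 ✓
- |y| = 1 > 0 ✓

All pumping lemma constraints are satisfied.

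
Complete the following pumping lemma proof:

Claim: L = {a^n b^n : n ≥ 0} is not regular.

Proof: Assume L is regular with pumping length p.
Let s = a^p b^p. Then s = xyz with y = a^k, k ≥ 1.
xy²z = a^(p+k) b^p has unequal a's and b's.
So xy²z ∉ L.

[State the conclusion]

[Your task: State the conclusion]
This contradicts the pumping lemma for regular languages,
which guarantees xy^i z ∈ L for all i ≥ 0.

Since our assumption that L is regular leads to a contradiction,
we conclude that L = {a^n b^n : n ≥ 0} is NOT regular. ∎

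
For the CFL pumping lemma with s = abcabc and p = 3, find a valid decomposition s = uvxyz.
u='ab', v='c', x='a', y='b', z='c'

For s = abcabc with pumping length p = 3:

One valid decomposition:
- u = 'ab'
- v = 'c'
- x = 'a'
- y = 'b'
- z = 'c'

Verification:
- uvxyz = 'ab' + 'c' + 'a' + 'b' + 'c' = abcabc ✓
- |vxy| = |'cab'| = 3 ≤ 3 ✓
- |vy| = |'cb'| = 2 > 0 ✓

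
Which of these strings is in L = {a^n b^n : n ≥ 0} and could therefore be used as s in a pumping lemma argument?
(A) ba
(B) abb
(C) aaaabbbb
(C) aaaabbbb

The pumping lemma is applied to a string s that lies in L, so first check membership of each option:
- (A) ba has an a after a b, so it is not of the form a^n b^n and is not in L ✗
- (B) abb has 1 a's and 2 b's; 1 ≠ 2, so it is not in L ✗
- (C) aaaabbbb = a^4 b^4 has equal counts (4 = 4), so it is in L ✓

Only (C) aaaabbbb is in L, so it is the only candidate that could play the role of s.
(In a complete proof one picks s in terms of the pumping length p so that |s| ≥ p is guaranteed; a fixed string like aaaabbbb illustrates the shape of such an s.)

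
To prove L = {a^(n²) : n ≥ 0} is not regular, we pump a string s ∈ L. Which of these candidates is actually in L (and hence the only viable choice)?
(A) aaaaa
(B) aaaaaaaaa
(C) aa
(B) aaaaaaaaa

The pumping lemma is applied to a string s that lies in L, so first check membership of each option:
- (A) aaaaa has length 5, strictly between 2² = 4 and 3² = 9, so it is not in L ✗
- (B) aaaaaaaaa has length 9 = 3², a perfect square, so it is in L ✓
- (C) aa has length 2, strictly between 1² = 1 and 2² = 4, so it is not in L ✗

Only (B) aaaaaaaaa is in L, so it is the only candidate that could play the role of s.
(In a complete proof one picks s in terms of the pumping length p so that |s| ≥ p is guaranteed; a fixed string like aaaaaaaaa illustrates the shape of such an s.)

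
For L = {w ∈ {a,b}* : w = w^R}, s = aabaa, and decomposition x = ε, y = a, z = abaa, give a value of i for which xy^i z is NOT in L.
i = 2

xy²z = ε · aa · abaa = aaabaa; aaabaa reversed is aabaaa ≠ aaabaa, so it is not a palindrome and is not in L.
(Other choices also work, e.g. i = 0, 3; only i = 1 is guaranteed to stay in L since xy¹z = s.)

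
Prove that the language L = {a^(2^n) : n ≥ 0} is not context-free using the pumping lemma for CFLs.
Assume for contradiction that L is context-free, and let p ≥ 1 be the pumping length given by the pumping lemma for CFLs.
Choose s = a^(2^p). Then s ∈ L and |s| = 2^p ≥ p.
By the CFL pumping lemma, s = uvxyz for some u, v, x, y, z with |vxy| ≤ p, |vy| ≥ 1, and uv^i xy^i z ∈ L for every i ≥ 0.
All symbols are a's, so only lengths matter: let k = |vy|, with 1 ≤ k ≤ |vxy| ≤ p < 2^p.

Take i = 2: |uv²xy²z| = 2^p + k, and 2^p < 2^p + k < 2^p + 2^p = 2^(p+1).
So the length lies strictly between consecutive powers of two and is not a power of 2; uv²xy²z ∉ L.

This contradicts the CFL pumping lemma, which requires uv^i xy^i z ∈ L for all i ≥ 0.
Hence L = {a^(2^n) : n ≥ 0} is not context-free. ∎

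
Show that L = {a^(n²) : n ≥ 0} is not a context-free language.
Assume for contradiction that L is context-free, and let p ≥ 1 be the pumping length given by the pumping lemma for CFLs.
Choose s = a^(p²). Then s ∈ L and |s| = p² ≥ p.
By the CFL pumping lemma, s = uvxyz for some u, v, x, y, z with |vxy| ≤ p, |vy| ≥ 1, and uv^i xy^i z ∈ L for every i ≥ 0.
All symbols are a's, so only lengths matter: let k = |vy|, with 1 ≤ k ≤ |vxy| ≤ p.

Take i = 2: |uv²xy²z| = p² + k, and p² < p² + k ≤ p² + p < (p + 1)².
So the length lies strictly between consecutive squares and is not a perfect square; uv²xy²z ∉ L.

This contradicts the CFL pumping lemma, which requires uv^i xy^i z ∈ L for all i ≥ 0.
Hence L = {a^(n²) : n ≥ 0} is not context-free. ∎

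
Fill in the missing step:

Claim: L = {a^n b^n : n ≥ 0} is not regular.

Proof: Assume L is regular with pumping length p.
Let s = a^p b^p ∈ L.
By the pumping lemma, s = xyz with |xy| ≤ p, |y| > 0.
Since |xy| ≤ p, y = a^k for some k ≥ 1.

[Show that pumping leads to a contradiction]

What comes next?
Consider xy²z = a^(p+k) b^p.

Since k ≥ 1, we have p + k > p.
So xy²z has more a's than b's: (p+k) a's vs p b's.
This means xy²z ∉ L because a^n b^n requires equal counts.

This contradicts the pumping lemma which states xy²z ∈ L.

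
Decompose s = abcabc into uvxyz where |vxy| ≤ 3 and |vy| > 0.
u='ab', v='c', x='a', y='b', z='c'

For s = abcabc with pumping length p = 3:

One valid decomposition:
- u = 'ab'
- v = 'c'
- x = 'a'
- y = 'b'
- z = 'c'

Verification:
- uvxyz = 'ab' + 'c' + 'a' + 'b' + 'c' = abcabc ✓
- |vxy| = |'cab'| = 3 ≤ 3 ✓
- |vy| = |'cb'| = 2 > 0 ✓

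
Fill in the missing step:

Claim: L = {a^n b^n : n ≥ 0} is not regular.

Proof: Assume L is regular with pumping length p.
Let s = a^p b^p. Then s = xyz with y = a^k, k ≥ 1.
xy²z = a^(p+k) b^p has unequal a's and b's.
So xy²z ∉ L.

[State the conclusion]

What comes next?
This contradicts the pumping lemma for regular languages,
which guarantees xy^i z ∈ L for all i ≥ 0.

Since our assumption that L is regular leads to a contradiction,
we conclude that L = {a^n b^n : n ≥ 0} is NOT regular. ∎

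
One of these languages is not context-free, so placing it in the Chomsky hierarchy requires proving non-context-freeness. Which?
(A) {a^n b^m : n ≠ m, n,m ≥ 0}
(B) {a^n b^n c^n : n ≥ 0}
(B) {a^n b^n c^n : n ≥ 0}

(B) {a^n b^n c^n : n ≥ 0} requires the CFL pumping lemma.

- {a^n b^m : n ≠ m, n,m ≥ 0} is context-free (but not regular)
  • Can be shown non-regular with the regular pumping lemma
  • After pumping a's, we can make n = m

- {a^n b^n c^n : n ≥ 0} is NOT context-free
  • Requires the CFL pumping lemma to prove
  • Cannot maintain three equal counts simultaneously

The CFL pumping lemma is "stronger" in that it can prove non-membership
in the larger class of context-free languages.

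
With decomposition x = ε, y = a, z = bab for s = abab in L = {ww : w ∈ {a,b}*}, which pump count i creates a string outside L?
i = 3

xy³z = ε · aaa · bab = aaabab; aaabab has length 6; its halves are aaa and bab, which differ, so it is not in L.
(Other choices also work, e.g. i = 0, 2; only i = 1 is guaranteed to stay in L since xy¹z = s.)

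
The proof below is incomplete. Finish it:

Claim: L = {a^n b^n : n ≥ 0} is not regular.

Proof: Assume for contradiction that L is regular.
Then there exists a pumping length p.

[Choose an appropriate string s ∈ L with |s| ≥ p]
s = a^p b^p

This string is in L (has equal a's and b's) and has length 2p ≥ p.
Any decomposition xyz with |xy| ≤ p means y consists only of a's,
so pumping will unbalance the counts.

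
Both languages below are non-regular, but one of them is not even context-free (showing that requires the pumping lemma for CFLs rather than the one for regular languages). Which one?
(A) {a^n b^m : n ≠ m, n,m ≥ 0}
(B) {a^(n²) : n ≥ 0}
(B) {a^(n²) : n ≥ 0}

(B) {a^(n²) : n ≥ 0} requires the CFL pumping lemma.

- {a^n b^m : n ≠ m, n,m ≥ 0} is context-free (but not regular)
  • Can be shown non-regular with the regular pumping lemma
  • After pumping a's, we can make n = m

- {a^(n²) : n ≥ 0} is NOT context-free
  • Requires the CFL pumping lemma to prove
  • Gaps between squares grow unboundedly

The CFL pumping lemma is "stronger" in that it can prove non-membership
in the larger class of context-free languages.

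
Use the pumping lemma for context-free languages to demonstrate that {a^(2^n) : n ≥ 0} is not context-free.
Assume for contradiction that L is context-free, and let p ≥ 1 be the pumping length given by the pumping lemma for CFLs.
Choose s = a^(2^p). Then s ∈ L and |s| = 2^p ≥ p.
By the CFL pumping lemma, s = uvxyz for some u, v, x, y, z with |vxy| ≤ p, |vy| ≥ 1, and uv^i xy^i z ∈ L for every i ≥ 0.
All symbols are a's, so only lengths matter: let k = |vy|, with 1 ≤ k ≤ |vxy| ≤ p < 2^p.

Take i = 2: |uv²xy²z| = 2^p + k, and 2^p < 2^p + k < 2^p + 2^p = 2^(p+1).
So the length lies strictly between consecutive powers of two and is not a power of 2; uv²xy²z ∉ L.

This contradicts the CFL pumping lemma, which requires uv^i xy^i z ∈ L for all i ≥ 0.
Hence L = {a^(2^n) : n ≥ 0} is not context-free. ∎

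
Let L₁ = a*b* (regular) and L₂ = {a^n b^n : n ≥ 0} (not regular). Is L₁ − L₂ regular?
No — L₁ − L₂ is not regular.

a*b* − {a^n b^n} = {a^n b^m : n ≠ m}. If this were regular, then its complement intersected with a*b*, namely {a^n b^n : n ≥ 0}, would be regular too (closure under complement and intersection) — contradiction. So L₁ − L₂ is not regular.

Note that the bare facts "L₁ regular, L₂ non-regular" do not settle the question by themselves: the closure of regular languages under ∪, ∩, complement and difference applies only when BOTH operands are regular. With a non-regular operand the result can come out regular or non-regular depending on the specific languages, so one has to work out L₁ − L₂ for this particular pair, as above.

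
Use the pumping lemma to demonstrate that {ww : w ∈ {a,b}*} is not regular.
Assume for contradiction that L is regular, and let p ≥ 1 be the pumping length given by the pumping lemma.
Choose s = a^p b a^p b. Then s ∈ L (take w = a^p b) and |s| = 2p + 2 ≥ p.
By the pumping lemma, s = xyz for some x, y, z with |xy| ≤ p, |y| ≥ 1, and xy^i z ∈ L for every i ≥ 0.
Since |xy| ≤ p and the first p symbols of s are all a's, y = a^k for some k with 1 ≤ k ≤ p.

Take i = 2: t = xy²z = a^(p + k) b a^p b.
Suppose t = uu for some string u. The string t contains exactly two b's and ends in b, so u contains exactly one b and ends in b; hence u = a^j b for some j, and uu = a^j b a^j b. Comparing with t = a^(p + k) b a^p b forces j = p + k (first block) and j = p (second block), which is impossible since k ≥ 1. So t ∉ L.

This contradicts the pumping lemma, which requires xy^i z ∈ L for all i ≥ 0.
Hence L = {ww : w ∈ {a,b}*} is not regular. ∎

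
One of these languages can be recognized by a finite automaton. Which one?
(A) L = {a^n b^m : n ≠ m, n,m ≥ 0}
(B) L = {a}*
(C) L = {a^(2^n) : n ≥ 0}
(B) {a}*

(B) L = {a}* is regular.

This can be recognized by a finite automaton (DFA/NFA).
Regular expressions like {a}* define regular languages.

The other choices are not regular:
- {a^n b^m : n ≠ m, n,m ≥ 0}: After pumping a's, we can make n = m
- {a^(2^n) : n ≥ 0}: After pumping, length is no longer a power of 2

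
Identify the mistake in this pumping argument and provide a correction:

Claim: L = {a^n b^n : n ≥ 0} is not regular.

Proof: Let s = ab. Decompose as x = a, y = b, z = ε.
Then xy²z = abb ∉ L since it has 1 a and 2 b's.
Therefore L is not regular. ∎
Error: The string s = ab might be shorter than the pumping length p.

Correction: Choose s = a^p b^p to ensure |s| ≥ p. Also, the decomposition is wrong: with |xy| ≤ p, y cannot include b's when s starts with p a's.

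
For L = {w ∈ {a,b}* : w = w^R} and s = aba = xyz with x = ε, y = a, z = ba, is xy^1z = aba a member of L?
Yes

xy¹z = ε · a · ba = aba.
aba reversed is aba, the same string, so it is a palindrome and is in L.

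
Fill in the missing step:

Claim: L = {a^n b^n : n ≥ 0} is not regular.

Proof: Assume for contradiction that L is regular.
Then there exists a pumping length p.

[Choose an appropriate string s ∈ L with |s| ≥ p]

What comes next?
s = a^p b^p

This string is in L (has equal a's and b's) and has length 2p ≥ p.
Any decomposition xyz with |xy| ≤ p means y consists only of a's,
so pumping will unbalance the counts.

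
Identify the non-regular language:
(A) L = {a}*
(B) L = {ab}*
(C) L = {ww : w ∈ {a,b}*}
(C) {ww : w ∈ {a,b}*}

(C) L = {ww : w ∈ {a,b}*} is NOT regular.

The pumping lemma can be used to prove this:
After pumping, the two halves no longer match

The other languages are regular because they can be recognized by finite automata.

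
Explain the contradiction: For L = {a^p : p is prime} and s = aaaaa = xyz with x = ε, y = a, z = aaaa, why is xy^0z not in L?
xy⁰z = aaaa ∉ L

Pumping with i = 0 replaces y = a by y⁰ = ε:
- Original: s = xyz = aaaaa; aaaaa has length 5, which is prime, so it is in L
- Pumped: xy⁰z = ε · ε · aaaa = aaaa
- aaaa has length 4 = 2 × 2, which is not prime, so it is not in L

The pumping lemma would require xy⁰z ∈ L, so this decomposition yields a contradiction.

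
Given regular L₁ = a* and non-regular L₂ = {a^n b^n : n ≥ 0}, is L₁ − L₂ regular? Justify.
Yes — L₁ − L₂ is regular.

The only string of a* that lies in {a^n b^n} is ε, so L₁ − L₂ = a* − {ε} = a⁺ = aa*, which is regular.

Note that the bare facts "L₁ regular, L₂ non-regular" do not settle the question by themselves: the closure of regular languages under ∪, ∩, complement and difference applies only when BOTH operands are regular. With a non-regular operand the result can come out regular or non-regular depending on the specific languages, so one has to work out L₁ − L₂ for this particular pair, as above.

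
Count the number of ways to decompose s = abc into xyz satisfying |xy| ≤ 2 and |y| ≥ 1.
3

For s = 'abc' with pumping length p = 2:

Constraints: |xy| ≤ 2, |y| > 0

Valid decompositions (|xy| ≤ p, |y| ≥ 1):
  • x='', y='a', z='bc'
  • x='a', y='b', z='c'
  • x='', y='ab', z='c'

Total count: 3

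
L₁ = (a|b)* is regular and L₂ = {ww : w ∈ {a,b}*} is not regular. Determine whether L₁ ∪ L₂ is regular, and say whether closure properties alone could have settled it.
Yes — L₁ ∪ L₂ is regular.

{ww} ⊆ (a|b)*, so L₁ ∪ L₂ = (a|b)*, which is regular.

Note that the bare facts "L₁ regular, L₂ non-regular" do not settle the question by themselves: the closure of regular languages under ∪, ∩, complement and difference applies only when BOTH operands are regular. With a non-regular operand the result can come out regular or non-regular depending on the specific languages, so one has to work out L₁ ∪ L₂ for this particular pair, as above.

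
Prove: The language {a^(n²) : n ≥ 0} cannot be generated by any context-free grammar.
Assume for contradiction that L is context-free, and let p ≥ 1 be the pumping length given by the pumping lemma for CFLs.
Choose s = a^(p²). Then s ∈ L and |s| = p² ≥ p.
By the CFL pumping lemma, s = uvxyz for some u, v, x, y, z with |vxy| ≤ p, |vy| ≥ 1, and uv^i xy^i z ∈ L for every i ≥ 0.
All symbols are a's, so only lengths matter: let k = |vy|, with 1 ≤ k ≤ |vxy| ≤ p.

Take i = 2: |uv²xy²z| = p² + k, and p² < p² + k ≤ p² + p < (p + 1)².
So the length lies strictly between consecutive squares and is not a perfect square; uv²xy²z ∉ L.

This contradicts the CFL pumping lemma, which requires uv^i xy^i z ∈ L for all i ≥ 0.
Hence L = {a^(n²) : n ≥ 0} is not context-free. ∎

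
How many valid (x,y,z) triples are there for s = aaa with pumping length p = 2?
3

For s = 'aaa' with pumping length p = 2:

Constraints: |xy| ≤ 2, |y| > 0

Valid decompositions (|xy| ≤ p, |y| ≥ 1):
  • x='', y='a', z='aa'
  • x='a', y='a', z='a'
  • x='', y='aa', z='a'

Total count: 3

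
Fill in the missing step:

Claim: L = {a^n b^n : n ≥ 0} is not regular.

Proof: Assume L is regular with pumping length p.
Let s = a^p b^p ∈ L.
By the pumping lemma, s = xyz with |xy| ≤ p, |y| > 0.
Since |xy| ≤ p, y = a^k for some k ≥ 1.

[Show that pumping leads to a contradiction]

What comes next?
Consider xy²z = a^(p+k) b^p.

Since k ≥ 1, we have p + k > p.
So xy²z has more a's than b's: (p+k) a's vs p b's.
This means xy²z ∉ L because a^n b^n requires equal counts.

This contradicts the pumping lemma which states xy²z ∈ L.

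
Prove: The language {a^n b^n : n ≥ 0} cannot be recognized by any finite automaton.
Assume for contradiction that L is regular, and let p ≥ 1 be the pumping length given by the pumping lemma.
Choose s = a^p b^p. Then s ∈ L and |s| = 2p ≥ p.
By the pumping lemma, s = xyz for some x, y, z with |xy| ≤ p, |y| ≥ 1, and xy^i z ∈ L for every i ≥ 0.
Since |xy| ≤ p and the first p symbols of s are all a's, we must have y = a^k for some k with 1 ≤ k ≤ p.

Take i = 0: xy⁰z = a^(p − k) b^p.
This string has p − k a's but p b's, and p − k < p because k ≥ 1. So xy⁰z ∉ L.

This contradicts the pumping lemma, which requires xy^i z ∈ L for all i ≥ 0.
Hence L = {a^n b^n : n ≥ 0} is not regular. ∎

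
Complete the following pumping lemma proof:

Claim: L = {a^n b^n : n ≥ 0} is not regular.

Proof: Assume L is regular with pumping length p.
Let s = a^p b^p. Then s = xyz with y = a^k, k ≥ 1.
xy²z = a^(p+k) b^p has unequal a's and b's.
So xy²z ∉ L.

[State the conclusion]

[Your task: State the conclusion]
This contradicts the pumping lemma for regular languages,
which guarantees xy^i z ∈ L for all i ≥ 0.

Since our assumption that L is regular leads to a contradiction,
we conclude that L = {a^n b^n : n ≥ 0} is NOT regular. ∎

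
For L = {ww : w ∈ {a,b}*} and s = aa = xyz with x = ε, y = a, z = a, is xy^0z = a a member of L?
No

xy⁰z = ε · ε · a = a.
a has odd length 1, so it cannot be written as ww and is not in L.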